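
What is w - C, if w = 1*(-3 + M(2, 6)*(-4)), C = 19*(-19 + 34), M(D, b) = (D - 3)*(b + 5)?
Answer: -244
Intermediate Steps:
M(D, b) = (-3 + D)*(5 + b)
C = 285 (C = 19*15 = 285)
w = 41 (w = 1*(-3 + (-15 - 3*6 + 5*2 + 2*6)*(-4)) = 1*(-3 + (-15 - 18 + 10 + 12)*(-4)) = 1*(-3 - 11*(-4)) = 1*(-3 + 44) = 1*41 = 41)
w - C = 41 - 1*285 = 41 - 285 = -244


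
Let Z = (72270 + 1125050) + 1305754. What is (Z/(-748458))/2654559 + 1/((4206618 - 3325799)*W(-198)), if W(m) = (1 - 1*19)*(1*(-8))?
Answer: -5842553961023/4666757386794288048 ≈ -1.2520e-6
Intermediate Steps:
Z = 2503074 (Z = 1197320 + 1305754 = 2503074)
W(m) = 144 (W(m) = (1 - 19)*(-8) = -18*(-8) = 144)
(Z/(-748458))/2654559 + 1/((4206618 - 3325799)*W(-198)) = (2503074/(-748458))/2654559 + 1/((4206618 - 3325799)*144) = (2503074*(-1/748458))*(1/2654559) + (1/144)/880819 = -417179/124743*1/2654559 + (1/880819)*(1/144) = -417179/331137653337 + 1/126837936 = -5842553961023/4666757386794288048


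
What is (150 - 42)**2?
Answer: 11664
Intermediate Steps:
(150 - 42)**2 = 108**2 = 11664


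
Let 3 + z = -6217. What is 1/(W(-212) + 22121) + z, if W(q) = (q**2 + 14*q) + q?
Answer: -397364699/63885 ≈ -6220.0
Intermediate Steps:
W(q) = q**2 + 15*q
z = -6220 (z = -3 - 6217 = -6220)
1/(W(-212) + 22121) + z = 1/(-212*(15 - 212) + 22121) - 6220 = 1/(-212*(-197) + 22121) - 6220 = 1/(41764 + 22121) - 6220 = 1/63885 - 6220 = -397364699/63885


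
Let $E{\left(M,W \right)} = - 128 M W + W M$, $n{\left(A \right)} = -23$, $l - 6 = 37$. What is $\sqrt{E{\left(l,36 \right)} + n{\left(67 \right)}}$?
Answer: $i \sqrt{196619} \approx 443.42 i$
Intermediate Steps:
$l = 43$ ($l = 6 + 37 = 43$)
$E{\left(M,W \right)} = - 127 M W$ ($E{\left(M,W \right)} = - 128 M W + M W = - 127 M W$)
$\sqrt{E{\left(l,36 \right)} + n{\left(67 \right)}} = \sqrt{\left(-127\right) 43 \cdot 36 - 23} = \sqrt{-196596 - 23} = \sqrt{-196619} = i \sqrt{196619}$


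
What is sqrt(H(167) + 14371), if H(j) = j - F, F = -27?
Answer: sqrt(14565) ≈ 120.69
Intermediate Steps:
H(j) = 27 + j (H(j) = j - 1*(-27) = j + 27 = 27 + j)
sqrt(H(167) + 14371) = sqrt((27 + 167) + 14371) = sqrt(194 + 14371) = sqrt(14565)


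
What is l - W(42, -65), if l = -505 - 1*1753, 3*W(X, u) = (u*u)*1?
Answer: -10999/3 ≈ -3666.3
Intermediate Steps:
W(X, u) = u²/3 (W(X, u) = ((u*u)*1)/3 = (u²*1)/3 = u²/3)
l = -2258 (l = -505 - 1753 = -2258)
l - W(42, -65) = -2258 - (-65)²/3 = -2258 - 4225/3 = -10999/3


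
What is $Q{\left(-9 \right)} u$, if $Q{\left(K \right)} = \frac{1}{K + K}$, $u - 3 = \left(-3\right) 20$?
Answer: $\frac{19}{6} \approx 3.1667$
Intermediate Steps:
$u = -57$ ($u = 3 - 60 = -57$)
$Q{\left(K \right)} = \frac{1}{2 K}$
$Q{\left(-9 \right)} u = \frac{1}{2 \left(-9\right)} \left(-57\right) = \frac{1}{2} \left(- \frac{1}{9}\right) \left(-57\right) = \left(- \frac{1}{18}\right) \left(-57\right) = \frac{19}{6}$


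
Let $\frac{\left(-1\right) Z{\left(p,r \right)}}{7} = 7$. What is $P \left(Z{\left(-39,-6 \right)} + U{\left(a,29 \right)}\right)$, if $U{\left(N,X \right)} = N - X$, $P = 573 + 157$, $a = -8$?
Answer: $-62780$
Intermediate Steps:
$Z{\left(p,r \right)} = -49$ ($Z{\left(p,r \right)} = \left(-7\right) 7 = -49$)
$P = 730$
$P \left(Z{\left(-39,-6 \right)} + U{\left(a,29 \right)}\right) = 730 \left(-49 - 37\right) = 730 \left(-86\right) = -62780$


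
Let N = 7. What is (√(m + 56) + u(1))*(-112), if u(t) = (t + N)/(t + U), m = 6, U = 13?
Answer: -64 - 112*√62 ≈ -945.89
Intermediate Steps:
u(t) = (7 + t)/(13 + t) (u(t) = (t + 7)/(t + 13) = (7 + t)/(13 + t))
(√(m + 56) + u(1))*(-112) = (√(6 + 56) + (7 + 1)/(13 + 1))*(-112) = (√62 + 8/14)*(-112) = (√62 + (1/14)*8)*(-112) = (√62 + 4/7)*(-112) = (4/7 + √62)*(-112) = -64 - 112*√62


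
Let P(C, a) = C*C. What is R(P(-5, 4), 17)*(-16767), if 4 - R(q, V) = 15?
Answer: 184437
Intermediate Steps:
P(C, a) = C²
R(q, V) = -11 (R(q, V) = 4 - 1*15 = 4 - 15 = -11)
R(P(-5, 4), 17)*(-16767) = -11*(-16767) = 184437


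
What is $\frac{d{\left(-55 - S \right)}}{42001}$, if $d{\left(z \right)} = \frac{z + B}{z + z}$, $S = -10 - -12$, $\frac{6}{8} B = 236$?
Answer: $- \frac{773}{14364342} \approx -5.3814 \cdot 10^{-5}$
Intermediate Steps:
$B = \frac{944}{3}$ ($B = \frac{4}{3} \cdot 236 = \frac{944}{3} \approx 314.67$)
$S = 2$ ($S = -10 + 12 = 2$)
$d{\left(z \right)} = \frac{\frac{944}{3} + z}{2 z}$ ($d{\left(z \right)} = \frac{z + \frac{944}{3}}{z + z} = \frac{\frac{944}{3} + z}{2 z}$)
$\frac{d{\left(-55 - S \right)}}{42001} = \frac{\frac{1}{6} \frac{1}{-55 - 2} \left(944 + 3 \left(-55 - 2\right)\right)}{42001} = \frac{944 + 3 \left(-55 - 2\right)}{6 \left(-55 - 2\right)} \frac{1}{42001} = \frac{944 + 3 \left(-57\right)}{6 \left(-57\right)} \frac{1}{42001} = \frac{1}{6} \left(- \frac{1}{57}\right) \left(944 - 171\right) \frac{1}{42001} = \frac{1}{6} \left(- \frac{1}{57}\right) 773 \cdot \frac{1}{42001} = \left(- \frac{773}{342}\right) \frac{1}{42001} = - \frac{773}{14364342}$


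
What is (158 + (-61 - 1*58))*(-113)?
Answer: -4407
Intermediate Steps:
(158 + (-61 - 1*58))*(-113) = (158 + (-61 - 58))*(-113) = (158 - 119)*(-113) = 39*(-113) = -4407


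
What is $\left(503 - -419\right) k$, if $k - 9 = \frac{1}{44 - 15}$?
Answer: $\frac{241564}{29} \approx 8329.8$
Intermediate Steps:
$k = \frac{262}{29}$ ($k = 9 + \frac{1}{44 - 15} = 9 + \frac{1}{29} = \frac{262}{29} \approx 9.0345$)
$\left(503 - -419\right) k = \left(503 - -419\right) \frac{262}{29} = \left(503 + 419\right) \frac{262}{29} = 922 \cdot \frac{262}{29} = \frac{241564}{29}$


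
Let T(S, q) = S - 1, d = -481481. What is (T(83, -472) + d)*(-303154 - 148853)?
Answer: 217595717793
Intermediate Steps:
T(S, q) = -1 + S
(T(83, -472) + d)*(-303154 - 148853) = ((-1 + 83) - 481481)*(-303154 - 148853) = (82 - 481481)*(-452007) = -481399*(-452007) = 217595717793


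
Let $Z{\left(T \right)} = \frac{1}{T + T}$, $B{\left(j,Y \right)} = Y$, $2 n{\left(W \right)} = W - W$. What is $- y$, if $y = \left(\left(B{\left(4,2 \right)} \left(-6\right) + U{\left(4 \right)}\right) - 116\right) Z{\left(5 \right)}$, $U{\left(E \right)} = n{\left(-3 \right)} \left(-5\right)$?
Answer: $\frac{64}{5} \approx 12.8$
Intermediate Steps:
$n{\left(W \right)} = 0$ ($n{\left(W \right)} = \frac{W - W}{2} = \frac{1}{2} \cdot 0 = 0$)
$U{\left(E \right)} = 0$ ($U{\left(E \right)} = 0 \left(-5\right) = 0$)
$Z{\left(T \right)} = \frac{1}{2 T}$
$y = - \frac{64}{5}$ ($y = \left(\left(2 \left(-6\right) + 0\right) - 116\right) \frac{1}{2 \cdot 5} = \left(\left(-12 + 0\right) - 116\right) \frac{1}{2} \cdot \frac{1}{5} = \left(-12 - 116\right) \frac{1}{10} = \left(-128\right) \frac{1}{10} = - \frac{64}{5} \approx -12.8$)
$- y = \left(-1\right) \left(- \frac{64}{5}\right) = \frac{64}{5}$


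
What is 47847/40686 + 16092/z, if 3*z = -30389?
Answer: -170044951/412135618 ≈ -0.41259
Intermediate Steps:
z = -30389/3 (z = (1/3)*(-30389) = -30389/3 ≈ -10130.)
47847/40686 + 16092/z = 47847/40686 + 16092/(-30389/3) = 47847*(1/40686) + 16092*(-3/30389) = 15949/13562 - 48276/30389 = -170044951/412135618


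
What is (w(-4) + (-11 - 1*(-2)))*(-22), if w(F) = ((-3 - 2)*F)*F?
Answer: 1958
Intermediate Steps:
w(F) = -5*F² (w(F) = (-5*F)*F = -5*F²)
(w(-4) + (-11 - 1*(-2)))*(-22) = (-5*(-4)² + (-11 - 1*(-2)))*(-22) = (-5*16 + (-11 + 2))*(-22) = (-80 - 9)*(-22) = -89*(-22) = 1958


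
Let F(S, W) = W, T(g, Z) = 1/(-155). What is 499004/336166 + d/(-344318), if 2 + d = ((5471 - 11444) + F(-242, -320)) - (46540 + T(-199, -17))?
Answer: 7346123773886/4485235185535 ≈ 1.6378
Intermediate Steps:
T(g, Z) = -1/155
d = -8189424/155 (d = -2 + (((5471 - 11444) - 320) - (46540 - 1/155)) = -2 + ((-5973 - 320) - 1*7213699/155) = -2 + (-6293 - 7213699/155) = -2 - 8189114/155 = -8189424/155 ≈ -52835.)
499004/336166 + d/(-344318) = 499004/336166 - 8189424/155/(-344318) = 499004*(1/336166) - 8189424/155*(-1/344318) = 249502/168083 + 4094712/26684645 = 7346123773886/4485235185535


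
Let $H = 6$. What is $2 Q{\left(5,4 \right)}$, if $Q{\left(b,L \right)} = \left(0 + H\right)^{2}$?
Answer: $72$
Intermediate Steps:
$Q{\left(b,L \right)} = 36$ ($Q{\left(b,L \right)} = \left(0 + 6\right)^{2} = 6^{2} = 36$)
$2 Q{\left(5,4 \right)} = 2 \cdot 36 = 72$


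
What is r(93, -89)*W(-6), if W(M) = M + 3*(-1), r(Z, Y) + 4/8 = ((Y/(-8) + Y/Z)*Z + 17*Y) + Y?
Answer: 47295/8 ≈ 5911.9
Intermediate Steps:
r(Z, Y) = -½ + 18*Y + Z*(-Y/8 + Y/Z) (r(Z, Y) = -½ + (((Y/(-8) + Y/Z)*Z + 17*Y) + Y) = -½ + (((Y*(-⅛) + Y/Z)*Z + 17*Y) + Y) = -½ + (((-Y/8 + Y/Z)*Z + 17*Y) + Y) = -½ + ((Z*(-Y/8 + Y/Z) + 17*Y) + Y) = -½ + ((17*Y + Z*(-Y/8 + Y/Z)) + Y) = -½ + (18*Y + Z*(-Y/8 + Y/Z)) = -½ + 18*Y + Z*(-Y/8 + Y/Z))
W(M) = -3 + M (W(M) = M - 3 = -3 + M)
r(93, -89)*W(-6) = (-½ + 19*(-89) - ⅛*(-89)*93)*(-3 - 6) = (-½ - 1691 + 8277/8)*(-9) = -5255/8*(-9) = 47295/8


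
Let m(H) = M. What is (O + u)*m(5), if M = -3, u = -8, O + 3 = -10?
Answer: 63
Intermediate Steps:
O = -13 (O = -3 - 10 = -13)
m(H) = -3
(O + u)*m(5) = (-13 - 8)*(-3) = -21*(-3) = 63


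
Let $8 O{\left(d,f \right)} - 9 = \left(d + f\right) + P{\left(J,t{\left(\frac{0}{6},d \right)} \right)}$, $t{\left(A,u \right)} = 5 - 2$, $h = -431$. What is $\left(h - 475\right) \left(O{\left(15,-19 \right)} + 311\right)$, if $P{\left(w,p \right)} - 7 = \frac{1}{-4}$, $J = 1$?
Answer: $- \frac{4529547}{16} \approx -2.831 \cdot 10^{5}$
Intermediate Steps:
$t{\left(A,u \right)} = 3$
$P{\left(w,p \right)} = \frac{27}{4}$ ($P{\left(w,p \right)} = 7 + \frac{1}{-4} = 7 - \frac{1}{4} = \frac{27}{4}$)
$O{\left(d,f \right)} = \frac{63}{32} + \frac{d}{8} + \frac{f}{8}$ ($O{\left(d,f \right)} = \frac{9}{8} + \frac{\left(d + f\right) + \frac{27}{4}}{8} = \frac{9}{8} + \frac{\frac{27}{4} + d + f}{8} = \frac{9}{8} + \left(\frac{27}{32} + \frac{d}{8} + \frac{f}{8}\right) = \frac{63}{32} + \frac{d}{8} + \frac{f}{8}$)
$\left(h - 475\right) \left(O{\left(15,-19 \right)} + 311\right) = \left(-431 - 475\right) \left(\left(\frac{63}{32} + \frac{1}{8} \cdot 15 + \frac{1}{8} \left(-19\right)\right) + 311\right) = - 906 \left(\left(\frac{63}{32} + \frac{15}{8} - \frac{19}{8}\right) + 311\right) = - 906 \left(\frac{47}{32} + 311\right) = \left(-906\right) \frac{9999}{32} = - \frac{4529547}{16}$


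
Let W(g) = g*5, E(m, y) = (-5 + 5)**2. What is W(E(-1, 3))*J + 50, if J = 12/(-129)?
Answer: 50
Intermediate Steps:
J = -4/43 (J = 12*(-1/129) = -4/43 ≈ -0.093023)
E(m, y) = 0 (E(m, y) = 0**2 = 0)
W(g) = 5*g
W(E(-1, 3))*J + 50 = (5*0)*(-4/43) + 50 = 0*(-4/43) + 50 = 0 + 50 = 50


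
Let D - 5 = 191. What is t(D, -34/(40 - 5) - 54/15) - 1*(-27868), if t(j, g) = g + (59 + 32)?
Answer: 195681/7 ≈ 27954.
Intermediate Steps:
D = 196 (D = 5 + 191 = 196)
t(j, g) = 91 + g (t(j, g) = g + 91 = 91 + g)
t(D, -34/(40 - 5) - 54/15) - 1*(-27868) = (91 + (-34/(40 - 5) - 54/15)) - 1*(-27868) = (91 + (-34/35 - 54*1/15)) + 27868 = (91 + (-34*1/35 - 18/5)) + 27868 = (91 + (-34/35 - 18/5)) + 27868 = (91 - 32/7) + 27868 = 605/7 + 27868 = 195681/7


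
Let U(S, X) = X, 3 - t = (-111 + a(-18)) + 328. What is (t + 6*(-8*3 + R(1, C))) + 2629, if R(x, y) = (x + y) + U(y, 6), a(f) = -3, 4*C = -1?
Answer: 4629/2 ≈ 2314.5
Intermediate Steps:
C = -¼ (C = (¼)*(-1) = -¼ ≈ -0.25000)
t = -211 (t = 3 - ((-111 - 3) + 328) = 3 - (-114 + 328) = 3 - 1*214 = 3 - 214 = -211)
R(x, y) = 6 + x + y (R(x, y) = (x + y) + 6 = 6 + x + y)
(t + 6*(-8*3 + R(1, C))) + 2629 = (-211 + 6*(-8*3 + (6 + 1 - ¼))) + 2629 = (-211 + 6*(-24 + 27/4)) + 2629 = (-211 + 6*(-69/4)) + 2629 = (-211 - 207/2) + 2629 = -629/2 + 2629 = 4629/2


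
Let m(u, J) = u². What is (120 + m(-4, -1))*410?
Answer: 55760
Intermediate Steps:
(120 + m(-4, -1))*410 = (120 + (-4)²)*410 = (120 + 16)*410 = 136*410 = 55760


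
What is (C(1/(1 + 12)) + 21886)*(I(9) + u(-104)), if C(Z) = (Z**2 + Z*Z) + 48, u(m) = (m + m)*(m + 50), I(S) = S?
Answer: 41668678368/169 ≈ 2.4656e+8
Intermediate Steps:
u(m) = 2*m*(50 + m) (u(m) = (2*m)*(50 + m) = 2*m*(50 + m))
C(Z) = 48 + 2*Z**2 (C(Z) = (Z**2 + Z**2) + 48 = 2*Z**2 + 48 = 48 + 2*Z**2)
(C(1/(1 + 12)) + 21886)*(I(9) + u(-104)) = ((48 + 2*(1/(1 + 12))**2) + 21886)*(9 + 2*(-104)*(50 - 104)) = ((48 + 2*(1/13)**2) + 21886)*(9 + 2*(-104)*(-54)) = ((48 + 2*(1/13)**2) + 21886)*(9 + 11232) = ((48 + 2*(1/169)) + 21886)*11241 = ((48 + 2/169) + 21886)*11241 = (8114/169 + 21886)*11241 = (3706848/169)*11241 = 41668678368/169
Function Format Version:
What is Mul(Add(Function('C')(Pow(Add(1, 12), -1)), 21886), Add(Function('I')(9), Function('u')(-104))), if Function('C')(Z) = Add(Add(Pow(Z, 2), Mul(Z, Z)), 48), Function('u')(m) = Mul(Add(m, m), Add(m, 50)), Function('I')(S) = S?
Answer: Rational(41668678368, 169) ≈ 2.4656e+8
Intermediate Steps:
Function('u')(m) = Mul(2, m, Add(50, m)) (Function('u')(m) = Mul(Mul(2, m), Add(50, m)) = Mul(2, m, Add(50, m)))
Function('C')(Z) = Add(48, Mul(2, Pow(Z, 2))) (Function('C')(Z) = Add(Add(Pow(Z, 2), Pow(Z, 2)), 48) = Add(Mul(2, Pow(Z, 2)), 48) = Add(48, Mul(2, Pow(Z, 2))))
Mul(Add(Function('C')(Pow(Add(1, 12), -1)), 21886), Add(Function('I')(9), Function('u')(-104))) = Mul(Add(Add(48, Mul(2, Pow(Pow(Add(1, 12), -1), 2))), 21886), Add(9, Mul(2, -104, Add(50, -104)))) = Mul(Add(Add(48, Mul(2, Pow(Pow(13, -1), 2))), 21886), Add(9, Mul(2, -104, -54))) = Mul(Add(Add(48, Mul(2, Pow(Rational(1, 13), 2))), 21886), Add(9, 11232)) = Mul(Add(Add(48, Mul(2, Rational(1, 169))), 21886), 11241) = Mul(Add(Add(48, Rational(2, 169)), 21886), 11241) = Mul(Add(Rational(8114, 169), 21886), 11241) = Mul(Rational(3706848, 169), 11241) = Rational(41668678368, 169)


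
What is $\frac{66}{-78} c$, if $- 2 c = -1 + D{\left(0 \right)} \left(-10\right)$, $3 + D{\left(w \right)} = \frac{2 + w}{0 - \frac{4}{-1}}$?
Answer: $\frac{132}{13} \approx 10.154$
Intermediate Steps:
$D{\left(w \right)} = - \frac{5}{2} + \frac{w}{4}$ ($D{\left(w \right)} = -3 + \frac{2 + w}{0 - \frac{4}{-1}} = -3 + \frac{2 + w}{0 - -4} = -3 + \frac{2 + w}{0 + 4} = -3 + \frac{2 + w}{4} = -3 + \left(2 + w\right) \frac{1}{4} = -3 + \left(\frac{1}{2} + \frac{w}{4}\right) = - \frac{5}{2} + \frac{w}{4}$)
$c = -12$ ($c = - \frac{-1 + \left(- \frac{5}{2} + \frac{1}{4} \cdot 0\right) \left(-10\right)}{2} = - \frac{-1 + \left(- \frac{5}{2} + 0\right) \left(-10\right)}{2} = - \frac{-1 - -25}{2} = - \frac{-1 + 25}{2} = \left(- \frac{1}{2}\right) 24 = -12$)
$\frac{66}{-78} c = \frac{66}{-78} \left(-12\right) = 66 \left(- \frac{1}{78}\right) \left(-12\right) = \left(- \frac{11}{13}\right) \left(-12\right) = \frac{132}{13}$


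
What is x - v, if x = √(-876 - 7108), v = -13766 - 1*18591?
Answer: 32357 + 4*I*√499 ≈ 32357.0 + 89.353*I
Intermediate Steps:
v = -32357 (v = -13766 - 18591 = -32357)
x = 4*I*√499 (x = √(-7984) = 4*I*√499 ≈ 89.353*I)
x - v = 4*I*√499 - 1*(-32357) = 4*I*√499 + 32357 = 32357 + 4*I*√499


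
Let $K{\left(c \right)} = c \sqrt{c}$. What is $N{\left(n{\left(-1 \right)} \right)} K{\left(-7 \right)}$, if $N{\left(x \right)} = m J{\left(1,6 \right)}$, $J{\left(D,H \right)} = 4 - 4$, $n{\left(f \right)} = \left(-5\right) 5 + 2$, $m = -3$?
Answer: $0$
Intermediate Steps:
$K{\left(c \right)} = c^{\frac{3}{2}}$
$n{\left(f \right)} = -23$ ($n{\left(f \right)} = -25 + 2 = -23$)
$J{\left(D,H \right)} = 0$ ($J{\left(D,H \right)} = 4 - 4 = 0$)
$N{\left(x \right)} = 0$ ($N{\left(x \right)} = \left(-3\right) 0 = 0$)
$N{\left(n{\left(-1 \right)} \right)} K{\left(-7 \right)} = 0 \left(-7\right)^{\frac{3}{2}} = 0 \left(- 7 i \sqrt{7}\right) = 0$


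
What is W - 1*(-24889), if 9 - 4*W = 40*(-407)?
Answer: 115845/4 ≈ 28961.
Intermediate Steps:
W = 16289/4 (W = 9/4 - 10*(-407) = 9/4 - ¼*(-16280) = 9/4 + 4070 = 16289/4 ≈ 4072.3)
W - 1*(-24889) = 16289/4 - 1*(-24889) = 16289/4 + 24889 = 115845/4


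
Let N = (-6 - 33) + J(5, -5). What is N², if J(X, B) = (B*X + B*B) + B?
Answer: 1936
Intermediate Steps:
J(X, B) = B + B² + B*X (J(X, B) = (B*X + B²) + B = (B² + B*X) + B = B + B² + B*X)
N = -44 (N = (-6 - 33) - 5*(1 - 5 + 5) = -39 - 5*1 = -39 - 5 = -44)
N² = (-44)² = 1936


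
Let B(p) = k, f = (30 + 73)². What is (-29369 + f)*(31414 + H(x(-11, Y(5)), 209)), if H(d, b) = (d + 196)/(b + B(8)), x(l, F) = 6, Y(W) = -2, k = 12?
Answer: -130244976960/221 ≈ -5.8934e+8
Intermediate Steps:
f = 10609 (f = 103² = 10609)
B(p) = 12
H(d, b) = (196 + d)/(12 + b) (H(d, b) = (d + 196)/(b + 12) = (196 + d)/(12 + b))
(-29369 + f)*(31414 + H(x(-11, Y(5)), 209)) = (-29369 + 10609)*(31414 + (196 + 6)/(12 + 209)) = -18760*(31414 + 202/221) = -18760*6942696/221 = -130244976960/221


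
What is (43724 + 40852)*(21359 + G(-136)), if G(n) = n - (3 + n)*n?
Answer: 265145760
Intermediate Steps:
G(n) = n - n*(3 + n)
(43724 + 40852)*(21359 + G(-136)) = (43724 + 40852)*(21359 - 1*(-136)*(2 - 136)) = 84576*(21359 - 1*(-136)*(-134)) = 84576*(21359 - 18224) = 84576*3135 = 265145760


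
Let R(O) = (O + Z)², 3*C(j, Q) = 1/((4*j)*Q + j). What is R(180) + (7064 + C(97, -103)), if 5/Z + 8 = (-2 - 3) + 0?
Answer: 794873149472/20212569 ≈ 39326.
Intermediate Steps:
Z = -5/13 (Z = 5/(-8 + ((-2 - 3) + 0)) = 5/(-8 + (-5 + 0)) = 5/(-8 - 5) = 5/(-13) = 5*(-1/13) = -5/13 ≈ -0.38462)
C(j, Q) = 1/(3*(j + 4*Q*j)) (C(j, Q) = 1/(3*((4*j)*Q + j)) = 1/(3*(4*Q*j + j)) = 1/(3*(j + 4*Q*j)))
R(O) = (-5/13 + O)² (R(O) = (O - 5/13)² = (-5/13 + O)²)
R(180) + (7064 + C(97, -103)) = (-5 + 13*180)²/169 + (7064 + (⅓)/(97*(1 + 4*(-103)))) = (-5 + 2340)²/169 + (7064 + (⅓)*(1/97)/(1 - 412)) = (1/169)*2335² + (7064 + (⅓)*(1/97)/(-411)) = (1/169)*5452225 + (7064 + (⅓)*(1/97)*(-1/411)) = 5452225/169 + (7064 - 1/119601) = 5452225/169 + 844861463/119601 = 794873149472/20212569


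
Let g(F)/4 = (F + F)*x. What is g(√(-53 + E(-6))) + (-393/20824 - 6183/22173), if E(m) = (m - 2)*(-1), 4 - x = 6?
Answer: -2411733/8100536 - 48*I*√5 ≈ -0.29773 - 107.33*I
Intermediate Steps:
x = -2 (x = 4 - 1*6 = 4 - 6 = -2)
E(m) = 2 - m (E(m) = (-2 + m)*(-1) = 2 - m)
g(F) = -16*F (g(F) = 4*((F + F)*(-2)) = 4*((2*F)*(-2)) = 4*(-4*F) = -16*F)
g(√(-53 + E(-6))) + (-393/20824 - 6183/22173) = -16*√(-53 + (2 - 1*(-6))) + (-393/20824 - 6183/22173) = -16*√(-53 + (2 + 6)) + (-393*1/20824 - 6183*1/22173) = -16*√(-53 + 8) + (-393/20824 - 2061/7391) = -48*I*√5 - 2411733/8100536 = -2411733/8100536 - 48*I*√5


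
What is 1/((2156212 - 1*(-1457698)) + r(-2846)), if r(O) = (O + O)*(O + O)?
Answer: 1/36012774 ≈ 2.7768e-8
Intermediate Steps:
r(O) = 4*O² (r(O) = (2*O)*(2*O) = 4*O²)
1/((2156212 - 1*(-1457698)) + r(-2846)) = 1/((2156212 - 1*(-1457698)) + 4*(-2846)²) = 1/((2156212 + 1457698) + 4*8099716) = 1/(3613910 + 32398864) = 1/36012774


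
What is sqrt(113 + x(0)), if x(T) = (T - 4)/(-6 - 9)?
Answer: sqrt(25485)/15 ≈ 10.643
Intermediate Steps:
x(T) = 4/15 - T/15 (x(T) = (-4 + T)/(-15) = (-4 + T)*(-1/15) = 4/15 - T/15)
sqrt(113 + x(0)) = sqrt(113 + (4/15 - 1/15*0)) = sqrt(113 + (4/15 + 0)) = sqrt(113 + 4/15) = sqrt(1699/15) = sqrt(25485)/15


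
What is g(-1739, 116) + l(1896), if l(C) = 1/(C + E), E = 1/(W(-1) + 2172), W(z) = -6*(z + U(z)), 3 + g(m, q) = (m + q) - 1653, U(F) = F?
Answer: -13577894151/4140865 ≈ -3279.0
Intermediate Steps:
g(m, q) = -1656 + m + q (g(m, q) = -3 + ((m + q) - 1653) = -3 + (-1653 + m + q) = -1656 + m + q)
W(z) = -12*z (W(z) = -6*(z + z) = -12*z)
E = 1/2184 (E = 1/(-12*(-1) + 2172) = 1/(12 + 2172) = 1/2184 ≈ 0.00045788)
l(C) = 1/(1/2184 + C) (l(C) = 1/(C + 1/2184) = 1/(1/2184 + C))
g(-1739, 116) + l(1896) = (-1656 - 1739 + 116) + 2184/(1 + 2184*1896) = -3279 + 2184/(1 + 4140864) = -3279 + 2184/4140865 = -13577894151/4140865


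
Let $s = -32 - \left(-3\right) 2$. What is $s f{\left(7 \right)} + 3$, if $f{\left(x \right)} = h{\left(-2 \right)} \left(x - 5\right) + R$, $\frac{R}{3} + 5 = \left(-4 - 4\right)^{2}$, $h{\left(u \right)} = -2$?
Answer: $-4495$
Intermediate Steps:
$R = 177$ ($R = -15 + 3 \left(-4 - 4\right)^{2} = -15 + 3 \left(-8\right)^{2} = -15 + 3 \cdot 64 = -15 + 192 = 177$)
$s = -26$ ($s = -32 - -6 = -32 + 6 = -26$)
$f{\left(x \right)} = 187 - 2 x$ ($f{\left(x \right)} = - 2 \left(x - 5\right) + 177 = - 2 \left(-5 + x\right) + 177 = \left(10 - 2 x\right) + 177 = 187 - 2 x$)
$s f{\left(7 \right)} + 3 = - 26 \left(187 - 14\right) + 3 = \left(-26\right) 173 + 3 = -4498 + 3 = -4495$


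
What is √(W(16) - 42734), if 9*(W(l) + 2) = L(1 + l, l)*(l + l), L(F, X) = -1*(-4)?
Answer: 4*I*√24031/3 ≈ 206.69*I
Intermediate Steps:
L(F, X) = 4
W(l) = -2 + 8*l/9 (W(l) = -2 + (4*(l + l))/9 = -2 + (4*(2*l))/9 = -2 + (8*l)/9 = -2 + 8*l/9)
√(W(16) - 42734) = √((-2 + (8/9)*16) - 42734) = √((-2 + 128/9) - 42734) = √(110/9 - 42734) = √(-384496/9) = 4*I*√24031/3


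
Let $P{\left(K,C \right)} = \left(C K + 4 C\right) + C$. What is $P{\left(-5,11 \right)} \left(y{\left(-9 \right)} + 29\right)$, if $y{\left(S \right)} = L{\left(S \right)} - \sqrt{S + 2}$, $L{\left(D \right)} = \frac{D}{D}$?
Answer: $0$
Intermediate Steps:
$L{\left(D \right)} = 1$
$P{\left(K,C \right)} = 5 C + C K$ ($P{\left(K,C \right)} = \left(4 C + C K\right) + C = 5 C + C K$)
$y{\left(S \right)} = 1 - \sqrt{2 + S}$ ($y{\left(S \right)} = 1 - \sqrt{S + 2} = 1 - \sqrt{2 + S}$)
$P{\left(-5,11 \right)} \left(y{\left(-9 \right)} + 29\right) = 11 \left(5 - 5\right) \left(\left(1 - \sqrt{2 - 9}\right) + 29\right) = 11 \cdot 0 \left(\left(1 - \sqrt{-7}\right) + 29\right) = 0 \left(\left(1 - i \sqrt{7}\right) + 29\right) = 0 \left(30 - i \sqrt{7}\right) = 0$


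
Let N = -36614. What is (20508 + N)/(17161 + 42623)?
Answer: -8053/29892 ≈ -0.26940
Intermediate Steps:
(20508 + N)/(17161 + 42623) = (20508 - 36614)/(17161 + 42623) = -16106/59784 = -16106*1/59784 = -8053/29892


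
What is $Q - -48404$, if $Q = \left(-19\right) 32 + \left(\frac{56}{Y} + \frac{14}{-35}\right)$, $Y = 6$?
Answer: $\frac{717074}{15} \approx 47805.0$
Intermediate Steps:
$Q = - \frac{8986}{15}$ ($Q = \left(-19\right) 32 + \left(\frac{56}{6} + \frac{14}{-35}\right) = -608 + \left(56 \cdot \frac{1}{6} + 14 \left(- \frac{1}{35}\right)\right) = -608 + \left(\frac{28}{3} - \frac{2}{5}\right) = -608 + \frac{134}{15} = - \frac{8986}{15} \approx -599.07$)
$Q - -48404 = - \frac{8986}{15} - -48404 = - \frac{8986}{15} + 48404 = \frac{717074}{15}$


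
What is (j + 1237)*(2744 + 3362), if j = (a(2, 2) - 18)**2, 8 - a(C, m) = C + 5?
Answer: 9317756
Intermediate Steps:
a(C, m) = 3 - C (a(C, m) = 8 - (C + 5) = 8 - (5 + C) = 8 + (-5 - C) = 3 - C)
j = 289 (j = ((3 - 1*2) - 18)**2 = ((3 - 2) - 18)**2 = (1 - 18)**2 = (-17)**2 = 289)
(j + 1237)*(2744 + 3362) = (289 + 1237)*(2744 + 3362) = 1526*6106 = 9317756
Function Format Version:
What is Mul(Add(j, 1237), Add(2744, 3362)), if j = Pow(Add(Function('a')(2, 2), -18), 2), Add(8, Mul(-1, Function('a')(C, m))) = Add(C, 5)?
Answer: 9317756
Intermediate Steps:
Function('a')(C, m) = Add(3, Mul(-1, C)) (Function('a')(C, m) = Add(8, Mul(-1, Add(C, 5))) = Add(8, Mul(-1, Add(5, C))) = Add(8, Add(-5, Mul(-1, C))) = Add(3, Mul(-1, C)))
j = 289 (j = Pow(Add(Add(3, Mul(-1, 2)), -18), 2) = Pow(Add(Add(3, -2), -18), 2) = Pow(Add(1, -18), 2) = Pow(-17, 2) = 289)
Mul(Add(j, 1237), Add(2744, 3362)) = Mul(Add(289, 1237), Add(2744, 3362)) = Mul(1526, 6106) = 9317756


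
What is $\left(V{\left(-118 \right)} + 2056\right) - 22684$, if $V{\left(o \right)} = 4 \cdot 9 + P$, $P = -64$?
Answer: $-20656$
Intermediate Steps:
$V{\left(o \right)} = -28$ ($V{\left(o \right)} = 4 \cdot 9 - 64 = 36 - 64 = -28$)
$\left(V{\left(-118 \right)} + 2056\right) - 22684 = \left(-28 + 2056\right) - 22684 = 2028 - 22684 = -20656$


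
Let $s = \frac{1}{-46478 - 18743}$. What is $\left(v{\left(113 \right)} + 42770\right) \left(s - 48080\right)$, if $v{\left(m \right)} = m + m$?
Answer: $- \frac{134827960980276}{65221} \approx -2.0672 \cdot 10^{9}$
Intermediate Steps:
$v{\left(m \right)} = 2 m$
$s = - \frac{1}{65221}$ ($s = \frac{1}{-65221} = - \frac{1}{65221} \approx -1.5332 \cdot 10^{-5}$)
$\left(v{\left(113 \right)} + 42770\right) \left(s - 48080\right) = \left(2 \cdot 113 + 42770\right) \left(- \frac{1}{65221} - 48080\right) = \left(226 + 42770\right) \left(- \frac{3135825681}{65221}\right) = 42996 \left(- \frac{3135825681}{65221}\right) = - \frac{134827960980276}{65221}$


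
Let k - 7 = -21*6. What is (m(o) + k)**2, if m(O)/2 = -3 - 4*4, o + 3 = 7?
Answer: 24649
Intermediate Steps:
o = 4 (o = -3 + 7 = 4)
m(O) = -38 (m(O) = 2*(-3 - 4*4) = 2*(-3 - 16) = 2*(-19) = -38)
k = -119 (k = 7 - 21*6 = 7 - 126 = -119)
(m(o) + k)**2 = (-38 - 119)**2 = (-157)**2 = 24649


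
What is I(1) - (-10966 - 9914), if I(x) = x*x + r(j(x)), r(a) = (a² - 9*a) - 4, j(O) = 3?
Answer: 20859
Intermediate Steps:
r(a) = -4 + a² - 9*a
I(x) = -22 + x² (I(x) = x*x + (-4 + 3² - 9*3) = x² + (-4 + 9 - 27) = x² - 22 = -22 + x²)
I(1) - (-10966 - 9914) = (-22 + 1²) - (-10966 - 9914) = (-22 + 1) - 1*(-20880) = -21 + 20880 = 20859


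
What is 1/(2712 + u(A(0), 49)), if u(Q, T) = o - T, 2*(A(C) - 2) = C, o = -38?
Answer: 1/2625 ≈ 0.00038095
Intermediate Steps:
A(C) = 2 + C/2
u(Q, T) = -38 - T
1/(2712 + u(A(0), 49)) = 1/(2712 + (-38 - 1*49)) = 1/(2712 + (-38 - 49)) = 1/(2712 - 87) = 1/2625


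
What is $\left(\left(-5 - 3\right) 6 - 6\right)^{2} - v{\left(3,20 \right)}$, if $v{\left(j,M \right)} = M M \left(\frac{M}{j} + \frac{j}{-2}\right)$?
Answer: $\frac{2548}{3} \approx 849.33$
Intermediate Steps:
$v{\left(j,M \right)} = M^{2} \left(- \frac{j}{2} + \frac{M}{j}\right)$ ($v{\left(j,M \right)} = M^{2} \left(\frac{M}{j} + j \left(- \frac{1}{2}\right)\right) = M^{2} \left(\frac{M}{j} - \frac{j}{2}\right) = M^{2} \left(- \frac{j}{2} + \frac{M}{j}\right)$)
$\left(\left(-5 - 3\right) 6 - 6\right)^{2} - v{\left(3,20 \right)} = \left(\left(-5 - 3\right) 6 - 6\right)^{2} - \frac{20^{2} \left(20 - \frac{3^{2}}{2}\right)}{3} = \left(\left(-8\right) 6 - 6\right)^{2} - 400 \cdot \frac{1}{3} \left(20 - \frac{9}{2}\right) = \left(-48 - 6\right)^{2} - 400 \cdot \frac{1}{3} \left(20 - \frac{9}{2}\right) = \left(-54\right)^{2} - 400 \cdot \frac{1}{3} \cdot \frac{31}{2} = 2916 - \frac{6200}{3} = \frac{2548}{3}$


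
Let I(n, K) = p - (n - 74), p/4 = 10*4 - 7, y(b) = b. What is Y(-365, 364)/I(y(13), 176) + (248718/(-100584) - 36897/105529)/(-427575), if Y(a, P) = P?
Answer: 55067413543512637/29197729716445620 ≈ 1.8860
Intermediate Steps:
p = 132 (p = 4*(10*4 - 7) = 4*(40 - 7) = 4*33 = 132)
I(n, K) = 206 - n (I(n, K) = 132 - (n - 74) = 132 - (-74 + n) = 132 + (74 - n) = 206 - n)
Y(-365, 364)/I(y(13), 176) + (248718/(-100584) - 36897/105529)/(-427575) = 364/(206 - 1*13) + (248718/(-100584) - 36897/105529)/(-427575) = 364/(206 - 13) + (248718*(-1/100584) - 36897*1/105529)*(-1/427575) = 364/193 + (-41453/16764 - 36897/105529)*(-1/427575) = 364*(1/193) - 4993034945/1769088156*(-1/427575) = 364/193 + 998606989/151283573660340 = 55067413543512637/29197729716445620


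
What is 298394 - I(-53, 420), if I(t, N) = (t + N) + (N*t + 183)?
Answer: 320104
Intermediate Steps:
I(t, N) = 183 + N + t + N*t (I(t, N) = (N + t) + (183 + N*t) = 183 + N + t + N*t)
298394 - I(-53, 420) = 298394 - (183 + 420 - 53 + 420*(-53)) = 298394 - (183 + 420 - 53 - 22260) = 298394 - 1*(-21710) = 298394 + 21710 = 320104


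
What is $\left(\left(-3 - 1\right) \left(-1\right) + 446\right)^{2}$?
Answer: $202500$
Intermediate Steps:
$\left(\left(-3 - 1\right) \left(-1\right) + 446\right)^{2} = \left(\left(-4\right) \left(-1\right) + 446\right)^{2} = \left(4 + 446\right)^{2} = 450^{2} = 202500$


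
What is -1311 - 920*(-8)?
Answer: 6049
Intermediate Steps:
-1311 - 920*(-8) = -1311 - 115*(-64) = -1311 + 7360 = 6049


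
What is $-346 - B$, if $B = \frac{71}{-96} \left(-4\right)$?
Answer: $- \frac{8375}{24} \approx -348.96$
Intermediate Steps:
$B = \frac{71}{24}$ ($B = 71 \left(- \frac{1}{96}\right) \left(-4\right) = \left(- \frac{71}{96}\right) \left(-4\right) = \frac{71}{24} \approx 2.9583$)
$-346 - B = -346 - \frac{71}{24} = - \frac{8375}{24}$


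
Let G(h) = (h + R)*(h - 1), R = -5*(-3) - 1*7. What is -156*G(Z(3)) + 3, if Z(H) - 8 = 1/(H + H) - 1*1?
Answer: -43762/3 ≈ -14587.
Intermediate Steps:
R = 8 (R = 15 - 7 = 8)
Z(H) = 7 + 1/(2*H) (Z(H) = 8 + (1/(H + H) - 1*1) = 8 + (1/(2*H) - 1) = 8 + (-1 + 1/(2*H)) = 7 + 1/(2*H))
G(h) = (-1 + h)*(8 + h) (G(h) = (h + 8)*(h - 1) = (8 + h)*(-1 + h) = (-1 + h)*(8 + h))
-156*G(Z(3)) + 3 = -156*(-8 + (7 + (½)/3)² + 7*(7 + (½)/3)) + 3 = -156*(-8 + (7 + (½)*(⅓))² + 7*(7 + (½)*(⅓))) + 3 = -156*(-8 + (7 + ⅙)² + 7*(7 + ⅙)) + 3 = -156*(-8 + (43/6)² + 7*(43/6)) + 3 = -156*(-8 + 1849/36 + 301/6) + 3 = -156*3367/36 + 3 = -43771/3 + 3 = -43762/3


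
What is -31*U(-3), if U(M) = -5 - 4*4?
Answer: 651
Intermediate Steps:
U(M) = -21 (U(M) = -5 - 16 = -21)
-31*U(-3) = -31*(-21) = 651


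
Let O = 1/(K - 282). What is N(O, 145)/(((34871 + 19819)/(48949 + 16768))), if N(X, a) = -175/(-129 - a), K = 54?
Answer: 2300095/2997012 ≈ 0.76746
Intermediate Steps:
O = -1/228 (O = 1/(54 - 282) = 1/(-228) = -1/228 ≈ -0.0043860)
N(O, 145)/(((34871 + 19819)/(48949 + 16768))) = (175/(129 + 145))/(((34871 + 19819)/(48949 + 16768))) = (175/274)/((54690/65717)) = (175*(1/274))/((54690*(1/65717))) = 175/(274*(54690/65717)) = (175/274)*(65717/54690) = 2300095/2997012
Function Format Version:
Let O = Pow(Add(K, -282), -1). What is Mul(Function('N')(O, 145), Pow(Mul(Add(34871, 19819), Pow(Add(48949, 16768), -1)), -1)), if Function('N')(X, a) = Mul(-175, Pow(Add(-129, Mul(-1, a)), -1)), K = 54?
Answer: Rational(2300095, 2997012) ≈ 0.76746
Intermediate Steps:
O = Rational(-1, 228) (O = Pow(Add(54, -282), -1) = Pow(-228, -1) = Rational(-1, 228) ≈ -0.0043860)
Mul(Function('N')(O, 145), Pow(Mul(Add(34871, 19819), Pow(Add(48949, 16768), -1)), -1)) = Mul(Mul(175, Pow(Add(129, 145), -1)), Pow(Mul(Add(34871, 19819), Pow(Add(48949, 16768), -1)), -1)) = Mul(Mul(175, Pow(274, -1)), Pow(Mul(54690, Pow(65717, -1)), -1)) = Mul(Mul(175, Rational(1, 274)), Pow(Mul(54690, Rational(1, 65717)), -1)) = Mul(Rational(175, 274), Pow(Rational(54690, 65717), -1)) = Mul(Rational(175, 274), Rational(65717, 54690)) = Rational(2300095, 2997012)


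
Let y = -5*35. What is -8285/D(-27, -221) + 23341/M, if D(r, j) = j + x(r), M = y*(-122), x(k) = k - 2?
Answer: 73088/2135 ≈ 34.233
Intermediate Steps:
y = -175
x(k) = -2 + k
M = 21350 (M = -175*(-122) = 21350)
D(r, j) = -2 + j + r (D(r, j) = j + (-2 + r) = -2 + j + r)
-8285/D(-27, -221) + 23341/M = -8285/(-2 - 221 - 27) + 23341/21350 = -8285/(-250) + 23341*(1/21350) = -8285*(-1/250) + 23341/21350 = 1657/50 + 23341/21350 = 73088/2135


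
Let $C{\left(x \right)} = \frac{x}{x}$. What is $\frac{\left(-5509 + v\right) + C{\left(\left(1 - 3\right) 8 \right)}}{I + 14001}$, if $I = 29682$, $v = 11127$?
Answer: $\frac{1873}{14561} \approx 0.12863$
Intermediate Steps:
$C{\left(x \right)} = 1$
$\frac{\left(-5509 + v\right) + C{\left(\left(1 - 3\right) 8 \right)}}{I + 14001} = \frac{\left(-5509 + 11127\right) + 1}{29682 + 14001} = \frac{5618 + 1}{43683} = 5619 \cdot \frac{1}{43683} = \frac{1873}{14561}$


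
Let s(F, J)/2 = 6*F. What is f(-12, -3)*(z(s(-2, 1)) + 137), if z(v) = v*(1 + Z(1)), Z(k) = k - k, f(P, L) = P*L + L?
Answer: 3729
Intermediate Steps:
f(P, L) = L + L*P (f(P, L) = L*P + L = L + L*P)
Z(k) = 0
s(F, J) = 12*F (s(F, J) = 2*(6*F) = 12*F)
z(v) = v (z(v) = v*(1 + 0) = v*1 = v)
f(-12, -3)*(z(s(-2, 1)) + 137) = (-3*(1 - 12))*(12*(-2) + 137) = (-3*(-11))*(-24 + 137) = 33*113 = 3729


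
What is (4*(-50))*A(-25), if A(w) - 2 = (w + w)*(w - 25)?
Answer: -500400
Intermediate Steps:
A(w) = 2 + 2*w*(-25 + w) (A(w) = 2 + (w + w)*(w - 25) = 2 + (2*w)*(-25 + w) = 2 + 2*w*(-25 + w))
(4*(-50))*A(-25) = (4*(-50))*(2 - 50*(-25) + 2*(-25)²) = -200*(2 + 1250 + 2*625) = -200*(2 + 1250 + 1250) = -200*2502 = -500400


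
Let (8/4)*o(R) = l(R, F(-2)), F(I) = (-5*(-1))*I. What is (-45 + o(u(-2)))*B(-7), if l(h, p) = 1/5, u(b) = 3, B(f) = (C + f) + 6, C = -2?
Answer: 1347/10 ≈ 134.70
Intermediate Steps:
B(f) = 4 + f (B(f) = (-2 + f) + 6 = 4 + f)
F(I) = 5*I
l(h, p) = ⅕
o(R) = ⅒ (o(R) = (½)*(⅕) = ⅒)
(-45 + o(u(-2)))*B(-7) = (-45 + ⅒)*(4 - 7) = -449/10*(-3) = 1347/10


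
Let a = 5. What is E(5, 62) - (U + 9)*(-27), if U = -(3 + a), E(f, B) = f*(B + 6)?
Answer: 367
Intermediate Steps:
E(f, B) = f*(6 + B)
U = -8 (U = -(3 + 5) = -1*8 = -8)
E(5, 62) - (U + 9)*(-27) = 5*(6 + 62) - (-8 + 9)*(-27) = 5*68 - (-27) = 340 - 1*(-27) = 340 + 27 = 367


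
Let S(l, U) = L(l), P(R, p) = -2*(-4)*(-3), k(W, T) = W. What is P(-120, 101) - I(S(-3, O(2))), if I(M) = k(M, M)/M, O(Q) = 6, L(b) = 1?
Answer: -25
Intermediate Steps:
P(R, p) = -24 (P(R, p) = 8*(-3) = -24)
S(l, U) = 1
I(M) = 1 (I(M) = M/M = 1)
P(-120, 101) - I(S(-3, O(2))) = -24 - 1*1 = -24 - 1 = -25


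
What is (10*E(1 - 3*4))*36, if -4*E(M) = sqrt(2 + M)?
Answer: -270*I ≈ -270.0*I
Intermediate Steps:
E(M) = -sqrt(2 + M)/4
(10*E(1 - 3*4))*36 = (10*(-sqrt(2 + (1 - 3*4))/4))*36 = (10*(-sqrt(2 + (1 - 12))/4))*36 = (10*(-sqrt(2 - 11)/4))*36 = (10*(-3*I/4))*36 = -15*I/2*36 = -270*I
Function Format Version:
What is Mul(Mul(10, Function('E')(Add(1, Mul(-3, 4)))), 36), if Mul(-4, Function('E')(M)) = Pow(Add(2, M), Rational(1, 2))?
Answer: Mul(-270, I) ≈ Mul(-270.00, I)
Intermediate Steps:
Function('E')(M) = Mul(Rational(-1, 4), Pow(Add(2, M), Rational(1, 2)))
Mul(Mul(10, Function('E')(Add(1, Mul(-3, 4)))), 36) = Mul(Mul(10, Mul(Rational(-1, 4), Pow(Add(2, Add(1, Mul(-3, 4))), Rational(1, 2)))), 36) = Mul(Mul(10, Mul(Rational(-1, 4), Pow(Add(2, Add(1, -12)), Rational(1, 2)))), 36) = Mul(Mul(10, Mul(Rational(-1, 4), Pow(Add(2, -11), Rational(1, 2)))), 36) = Mul(Mul(10, Mul(Rational(-1, 4), Pow(-9, Rational(1, 2)))), 36) = Mul(Mul(10, Mul(Rational(-1, 4), Mul(3, I))), 36) = Mul(Mul(10, Mul(Rational(-3, 4), I)), 36) = Mul(Mul(Rational(-15, 2), I), 36) = Mul(-270, I)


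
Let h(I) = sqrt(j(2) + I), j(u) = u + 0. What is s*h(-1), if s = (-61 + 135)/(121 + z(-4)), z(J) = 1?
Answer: 37/61 ≈ 0.60656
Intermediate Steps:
j(u) = u
h(I) = sqrt(2 + I)
s = 37/61 (s = (-61 + 135)/(121 + 1) = 74/122 = 74*(1/122) = 37/61 ≈ 0.60656)
s*h(-1) = 37*sqrt(2 - 1)/61 = 37*sqrt(1)/61 = (37/61)*1 = 37/61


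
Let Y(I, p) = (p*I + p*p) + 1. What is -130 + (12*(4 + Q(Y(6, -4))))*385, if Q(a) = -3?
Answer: 4490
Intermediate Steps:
Y(I, p) = 1 + p² + I*p (Y(I, p) = (I*p + p²) + 1 = (p² + I*p) + 1 = 1 + p² + I*p)
-130 + (12*(4 + Q(Y(6, -4))))*385 = -130 + (12*(4 - 3))*385 = -130 + (12*1)*385 = -130 + 12*385 = -130 + 4620 = 4490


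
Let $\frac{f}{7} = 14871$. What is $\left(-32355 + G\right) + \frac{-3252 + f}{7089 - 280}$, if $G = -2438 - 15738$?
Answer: $- \frac{343964734}{6809} \approx -50516.0$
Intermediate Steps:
$f = 104097$ ($f = 7 \cdot 14871 = 104097$)
$G = -18176$
$\left(-32355 + G\right) + \frac{-3252 + f}{7089 - 280} = \left(-32355 - 18176\right) + \frac{-3252 + 104097}{7089 - 280} = -50531 + \frac{100845}{6809} = - \frac{343964734}{6809}$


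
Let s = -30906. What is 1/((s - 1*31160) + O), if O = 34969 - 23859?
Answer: -1/50956 ≈ -1.9625e-5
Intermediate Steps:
O = 11110
1/((s - 1*31160) + O) = 1/((-30906 - 1*31160) + 11110) = 1/((-30906 - 31160) + 11110) = 1/(-62066 + 11110) = 1/(-50956) = -1/50956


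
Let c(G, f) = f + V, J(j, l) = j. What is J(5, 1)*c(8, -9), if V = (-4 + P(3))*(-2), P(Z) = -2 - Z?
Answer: 45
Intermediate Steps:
V = 18 (V = (-4 + (-2 - 1*3))*(-2) = (-4 + (-2 - 3))*(-2) = (-4 - 5)*(-2) = -9*(-2) = 18)
c(G, f) = 18 + f (c(G, f) = f + 18 = 18 + f)
J(5, 1)*c(8, -9) = 5*(18 - 9) = 5*9 = 45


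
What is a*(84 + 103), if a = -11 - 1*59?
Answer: -13090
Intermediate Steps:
a = -70 (a = -11 - 59 = -70)
a*(84 + 103) = -70*(84 + 103) = -70*187 = -13090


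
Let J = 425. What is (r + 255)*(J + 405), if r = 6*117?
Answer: 794310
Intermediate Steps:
r = 702
(r + 255)*(J + 405) = (702 + 255)*(425 + 405) = 957*830 = 794310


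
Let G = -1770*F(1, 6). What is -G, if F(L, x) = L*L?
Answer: 1770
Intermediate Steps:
F(L, x) = L**2
G = -1770 (G = -1770*1**2 = -1770*1 = -1770)
-G = -1*(-1770) = 1770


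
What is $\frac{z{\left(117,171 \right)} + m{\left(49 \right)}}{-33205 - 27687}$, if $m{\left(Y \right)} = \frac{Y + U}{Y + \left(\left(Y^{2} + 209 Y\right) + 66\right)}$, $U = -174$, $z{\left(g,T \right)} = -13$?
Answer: $\frac{82983}{388399622} \approx 0.00021365$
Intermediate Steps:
$m{\left(Y \right)} = \frac{-174 + Y}{66 + Y^{2} + 210 Y}$ ($m{\left(Y \right)} = \frac{Y - 174}{Y + \left(\left(Y^{2} + 209 Y\right) + 66\right)} = \frac{-174 + Y}{Y + \left(66 + Y^{2} + 209 Y\right)} = \frac{-174 + Y}{66 + Y^{2} + 210 Y}$)
$\frac{z{\left(117,171 \right)} + m{\left(49 \right)}}{-33205 - 27687} = \frac{-13 + \frac{-174 + 49}{66 + 49^{2} + 210 \cdot 49}}{-33205 - 27687} = \frac{-13 + \frac{1}{66 + 2401 + 10290} \left(-125\right)}{-60892} = \left(-13 + \frac{1}{12757} \left(-125\right)\right) \left(- \frac{1}{60892}\right) = \left(-13 - \frac{125}{12757}\right) \left(- \frac{1}{60892}\right) = \left(- \frac{165966}{12757}\right) \left(- \frac{1}{60892}\right) = \frac{82983}{388399622}$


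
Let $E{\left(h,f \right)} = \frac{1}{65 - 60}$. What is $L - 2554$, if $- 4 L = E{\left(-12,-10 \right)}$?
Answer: $- \frac{51081}{20} \approx -2554.1$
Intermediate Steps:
$E{\left(h,f \right)} = \frac{1}{5}$
$L = - \frac{1}{20}$ ($L = \left(- \frac{1}{4}\right) \frac{1}{5} = - \frac{1}{20} \approx -0.05$)
$L - 2554 = - \frac{1}{20} - 2554 = - \frac{51081}{20}$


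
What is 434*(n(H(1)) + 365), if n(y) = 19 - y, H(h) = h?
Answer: 166222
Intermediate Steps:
434*(n(H(1)) + 365) = 434*((19 - 1*1) + 365) = 434*((19 - 1) + 365) = 434*(18 + 365) = 434*383 = 166222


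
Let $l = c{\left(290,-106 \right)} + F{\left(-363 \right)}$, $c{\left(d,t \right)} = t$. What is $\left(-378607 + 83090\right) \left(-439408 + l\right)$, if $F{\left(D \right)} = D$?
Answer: $129991131409$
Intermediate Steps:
$l = -469$ ($l = -106 - 363 = -469$)
$\left(-378607 + 83090\right) \left(-439408 + l\right) = \left(-378607 + 83090\right) \left(-439408 - 469\right) = \left(-295517\right) \left(-439877\right) = 129991131409$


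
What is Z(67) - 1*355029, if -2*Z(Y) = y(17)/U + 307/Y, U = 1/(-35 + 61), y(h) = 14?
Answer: -47598581/134 ≈ -3.5521e+5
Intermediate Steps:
U = 1/26 ≈ 0.038462
Z(Y) = -182 - 307/(2*Y) (Z(Y) = -(14/(1/26) + 307/Y)/2 = -(14*26 + 307/Y)/2 = -(364 + 307/Y)/2 = -182 - 307/(2*Y))
Z(67) - 1*355029 = (-182 - 307/2/67) - 1*355029 = (-182 - 307/2*1/67) - 355029 = (-182 - 307/134) - 355029 = -24695/134 - 355029 = -47598581/134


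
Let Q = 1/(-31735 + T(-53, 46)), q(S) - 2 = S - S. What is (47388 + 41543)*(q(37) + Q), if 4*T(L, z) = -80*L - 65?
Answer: 21834872706/122765 ≈ 1.7786e+5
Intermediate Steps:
q(S) = 2 (q(S) = 2 + (S - S) = 2 + 0 = 2)
T(L, z) = -65/4 - 20*L (T(L, z) = (-80*L - 65)/4 = (-65 - 80*L)/4 = -65/4 - 20*L)
Q = -4/122765 (Q = 1/(-31735 + (-65/4 - 20*(-53))) = 1/(-31735 + (-65/4 + 1060)) = 1/(-31735 + 4175/4) = 1/(-122765/4) = -4/122765 ≈ -3.2583e-5)
(47388 + 41543)*(q(37) + Q) = (47388 + 41543)*(2 - 4/122765) = 88931*(245526/122765) = 21834872706/122765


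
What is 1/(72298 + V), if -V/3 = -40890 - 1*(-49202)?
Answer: 1/47362 ≈ 2.1114e-5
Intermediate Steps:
V = -24936 (V = -3*(-40890 - 1*(-49202)) = -3*(-40890 + 49202) = -3*8312 = -24936)
1/(72298 + V) = 1/(72298 - 24936) = 1/47362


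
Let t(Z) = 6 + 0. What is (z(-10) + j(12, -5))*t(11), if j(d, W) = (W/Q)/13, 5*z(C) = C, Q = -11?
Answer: -1686/143 ≈ -11.790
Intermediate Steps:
z(C) = C/5
j(d, W) = -W/143 (j(d, W) = (W/(-11))/13 = (W*(-1/11))*(1/13) = -W/11*(1/13) = -W/143)
t(Z) = 6
(z(-10) + j(12, -5))*t(11) = ((⅕)*(-10) - 1/143*(-5))*6 = (-2 + 5/143)*6 = -281/143*6 = -1686/143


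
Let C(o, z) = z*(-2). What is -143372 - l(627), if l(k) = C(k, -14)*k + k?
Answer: -161555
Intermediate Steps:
C(o, z) = -2*z
l(k) = 29*k (l(k) = (-2*(-14))*k + k = 28*k + k = 29*k)
-143372 - l(627) = -143372 - 29*627 = -143372 - 1*18183 = -143372 - 18183 = -161555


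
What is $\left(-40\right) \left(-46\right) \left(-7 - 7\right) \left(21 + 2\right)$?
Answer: $-592480$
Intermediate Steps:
$\left(-40\right) \left(-46\right) \left(-7 - 7\right) \left(21 + 2\right) = 1840 \left(\left(-14\right) 23\right) = 1840 \left(-322\right) = -592480$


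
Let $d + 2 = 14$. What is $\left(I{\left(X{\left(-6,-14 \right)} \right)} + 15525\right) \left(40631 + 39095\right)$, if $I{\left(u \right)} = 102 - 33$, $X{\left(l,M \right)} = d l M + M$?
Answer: $1243247244$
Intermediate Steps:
$d = 12$ ($d = -2 + 14 = 12$)
$X{\left(l,M \right)} = M + 12 M l$ ($X{\left(l,M \right)} = 12 l M + M = 12 M l + M = M + 12 M l$)
$I{\left(u \right)} = 69$ ($I{\left(u \right)} = 102 - 33 = 69$)
$\left(I{\left(X{\left(-6,-14 \right)} \right)} + 15525\right) \left(40631 + 39095\right) = \left(69 + 15525\right) \left(40631 + 39095\right) = 15594 \cdot 79726 = 1243247244$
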